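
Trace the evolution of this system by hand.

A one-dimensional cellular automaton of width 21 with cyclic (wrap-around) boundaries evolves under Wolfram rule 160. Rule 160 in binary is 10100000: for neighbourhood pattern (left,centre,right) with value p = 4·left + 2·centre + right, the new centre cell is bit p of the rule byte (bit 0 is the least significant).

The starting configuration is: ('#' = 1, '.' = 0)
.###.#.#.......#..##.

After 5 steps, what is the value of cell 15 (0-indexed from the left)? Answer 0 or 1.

0

t=0: .###.#.#.......#..##.
t=1: ..#.#.#..............
t=2: ...#.#...............
t=3: ....#................
t=4: .....................
t=5: .....................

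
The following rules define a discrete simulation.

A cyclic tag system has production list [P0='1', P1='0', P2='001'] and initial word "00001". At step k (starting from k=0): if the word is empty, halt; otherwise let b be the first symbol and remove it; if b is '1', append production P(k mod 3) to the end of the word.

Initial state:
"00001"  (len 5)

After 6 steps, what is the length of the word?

t=0: "00001"  (len 5)
t=1: "0001"  (len 4)
t=2: "001"  (len 3)
t=3: "01"  (len 2)
t=4: "1"  (len 1)
t=5: "0"  (len 1)
t=6: (halted — word empty)

0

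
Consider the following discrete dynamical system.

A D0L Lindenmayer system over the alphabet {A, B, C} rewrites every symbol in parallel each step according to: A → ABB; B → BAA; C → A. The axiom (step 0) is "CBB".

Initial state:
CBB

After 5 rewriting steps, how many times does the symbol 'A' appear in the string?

285

k=0  CBB
k=1  ABAABAA
k=2  ABBBAAABBABBBAAABBABB
k=3  ABBBAABAABAAABBABBABBBAABAAABBBAABAABAAABBABBABBBAABAAABBBAABAA
k=4  ABBBAABAABAAABBABBBAAABBABBBAAABBABBABBBAABAAABBBAABAAABBB…ABAAABBBAABAABAAABBABBBAAABBABBABBBAABAABAAABBABBBAAABBABB  (len 189)
k=5  ABBBAABAABAAABBABBBAAABBABBBAAABBABBABBBAABAAABBBAABAABAAA…BABBBAAABBABBABBBAABAAABBBAABAABAAABBABBABBBAABAAABBBAABAA  (len 567)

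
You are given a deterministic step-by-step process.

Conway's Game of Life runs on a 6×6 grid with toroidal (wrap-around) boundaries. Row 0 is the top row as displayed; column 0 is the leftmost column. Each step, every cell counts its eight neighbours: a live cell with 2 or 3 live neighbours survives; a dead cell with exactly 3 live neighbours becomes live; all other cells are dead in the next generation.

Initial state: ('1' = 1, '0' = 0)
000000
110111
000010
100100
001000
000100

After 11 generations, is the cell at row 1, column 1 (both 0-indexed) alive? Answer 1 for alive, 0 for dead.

t=0: 000000
110111
000010
100100
001000
000100
t=1: 101101
100111
011000
000100
001100
000000
t=2: 111100
000000
111001
010100
001100
010010
t=3: 111100
000101
111000
000110
010110
100010
t=4: 111100
000111
111001
100011
001000
100010
t=5: 111000
000000
011000
001110
110110
100001
t=6: 110001
100000
011000
100011
110000
000110
t=7: 110011
001001
010000
001001
110100
001010
t=8: 111010
001011
111000
001000
110111
001010
t=9: 101010
000010
101001
000010
110011
000000
t=10: 000101
100010
000111
000110
100011
000110
t=11: 000101
100000
000000
100000
000000
100100

0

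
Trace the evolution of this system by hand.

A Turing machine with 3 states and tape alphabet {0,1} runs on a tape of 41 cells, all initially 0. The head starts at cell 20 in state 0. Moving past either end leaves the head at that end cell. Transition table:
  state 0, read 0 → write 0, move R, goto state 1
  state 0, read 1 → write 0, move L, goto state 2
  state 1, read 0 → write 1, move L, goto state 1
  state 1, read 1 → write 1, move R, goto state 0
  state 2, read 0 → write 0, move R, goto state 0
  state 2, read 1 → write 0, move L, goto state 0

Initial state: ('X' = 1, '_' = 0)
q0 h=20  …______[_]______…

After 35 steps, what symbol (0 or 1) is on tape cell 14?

t=0: q0 h=20  …______[_]______…
t=1: q1 h=21  …______[_]______…
t=2: q1 h=20  …______[_]X_____…
t=3: q1 h=19  …______[_]XX____…
t=4: q1 h=18  …______[_]XXX___…
t=5: q1 h=17  …______[_]XXXX__…
t=6: q1 h=16  …______[_]XXXXX_…
t=7: q1 h=15  …______[_]XXXXXX…
t=8: q1 h=14  …______[_]XXXXXX…
t=9: q1 h=13  …______[_]XXXXXX…
t=10: q1 h=12  …______[_]XXXXXX…
t=11: q1 h=11  …______[_]XXXXXX…
t=12: q1 h=10  …______[_]XXXXXX…
t=13: q1 h= 9  …______[_]XXXXXX…
t=14: q1 h= 8  …______[_]XXXXXX…
t=15: q1 h= 7  …______[_]XXXXXX…
t=16: q1 h= 6  |______[_]XXXXXX…
t=17: q1 h= 5  |_____[_]XXXXXX…
t=18: q1 h= 4  |____[_]XXXXXX…
t=19: q1 h= 3  |___[_]XXXXXX…
t=20: q1 h= 2  |__[_]XXXXXX…
t=21: q1 h= 1  |_[_]XXXXXX…
t=22: q1 h= 0  |[_]XXXXXX…
t=23: q1 h= 0  |[X]XXXXXX…
t=24: q0 h= 1  |X[X]XXXXXX…
t=25: q2 h= 0  |[X]_XXXXX…
t=26: q0 h= 0  |[_]_XXXXX…
t=27: q1 h= 1  |_[_]XXXXXX…
t=28: q1 h= 0  |[_]XXXXXX…
t=29: q1 h= 0  |[X]XXXXXX…
t=30: q0 h= 1  |X[X]XXXXXX…
t=31: q2 h= 0  |[X]_XXXXX…
t=32: q0 h= 0  |[_]_XXXXX…
t=33: q1 h= 1  |_[_]XXXXXX…
t=34: q1 h= 0  |[_]XXXXXX…
t=35: q1 h= 0  |[X]XXXXXX…

1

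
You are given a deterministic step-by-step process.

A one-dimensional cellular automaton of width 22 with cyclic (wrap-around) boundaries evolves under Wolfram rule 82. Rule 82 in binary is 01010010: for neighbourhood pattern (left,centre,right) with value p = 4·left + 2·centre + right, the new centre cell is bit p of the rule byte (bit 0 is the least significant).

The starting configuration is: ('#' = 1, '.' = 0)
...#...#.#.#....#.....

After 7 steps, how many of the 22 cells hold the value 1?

step 0: ...#...#.#.#....#.....
step 1: ..#.#.#.....#..#.#....
step 2: .#.....#...#.##...#...
step 3: #.#...#.#.#...##.#.#..
step 4: ...#.#.....#.#.#....##
step 5: #.#...#...#.....#..#.#
step 6: #..#.#.#.#.#...#.##...
step 7: .##.........#.#...##.#

7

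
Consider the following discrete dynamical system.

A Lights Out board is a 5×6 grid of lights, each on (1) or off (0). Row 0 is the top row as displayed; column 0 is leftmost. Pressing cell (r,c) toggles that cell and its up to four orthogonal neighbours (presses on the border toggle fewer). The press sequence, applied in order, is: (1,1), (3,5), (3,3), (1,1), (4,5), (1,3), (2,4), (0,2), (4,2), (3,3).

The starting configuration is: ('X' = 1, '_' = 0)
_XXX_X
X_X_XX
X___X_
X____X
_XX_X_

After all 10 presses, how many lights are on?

k=0  _XXX_X
X_X_XX
X___X_
X____X
_XX_X_
k=1  __XX_X
_X__XX
XX__X_
X____X
_XX_X_
k=2  __XX_X
_X__XX
XX__XX
X___X_
_XX_XX
k=3  __XX_X
_X__XX
XX_XXX
X_XX__
_XXXXX
k=4  _XXX_X
X_X_XX
X__XXX
X_XX__
_XXXXX
k=5  _XXX_X
X_X_XX
X__XXX
X_XX_X
_XXX__
k=6  _XX__X
X__X_X
X___XX
X_XX_X
_XXX__
k=7  _XX__X
X__XXX
X__X__
X_XXXX
_XXX__
k=8  ___X_X
X_XXXX
X__X__
X_XXXX
_XXX__
k=9  ___X_X
X_XXXX
X__X__
X__XXX
______
k=10  ___X_X
X_XXXX
X_____
X_X__X
___X__

12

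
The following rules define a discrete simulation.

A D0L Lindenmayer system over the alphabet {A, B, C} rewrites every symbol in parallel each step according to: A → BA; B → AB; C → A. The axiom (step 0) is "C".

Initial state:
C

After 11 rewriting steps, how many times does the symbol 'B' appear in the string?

k=0  C
k=1  A
k=2  BA
k=3  ABBA
k=4  BAABABBA
k=5  ABBABAABBAABABBA
k=6  BAABABBAABBABAABABBABAABBAABABBA
k=7  ABBABAABBAABABBABAABABBAABBABAABBAABABBAABBABAABABBABAABBAABABBA
k=8  BAABABBAABBABAABABBABAABBAABABBAABBABAABBAABABBABAABABBAAB…ABBAABABBABAABABBAABBABAABBAABABBAABBABAABABBABAABBAABABBA  (len 128)
k=9  ABBABAABBAABABBABAABABBAABBABAABBAABABBAABBABAABABBABAABBA…ABBAABABBABAABABBAABBABAABBAABABBAABBABAABABBABAABBAABABBA  (len 256)
k=10  BAABABBAABBABAABABBABAABBAABABBAABBABAABBAABABBABAABABBAAB…ABBAABABBABAABABBAABBABAABBAABABBAABBABAABABBABAABBAABABBA  (len 512)
k=11  ABBABAABBAABABBABAABABBAABBABAABBAABABBAABBABAABABBABAABBA…ABBAABABBABAABABBAABBABAABBAABABBAABBABAABABBABAABBAABABBA  (len 1024)

512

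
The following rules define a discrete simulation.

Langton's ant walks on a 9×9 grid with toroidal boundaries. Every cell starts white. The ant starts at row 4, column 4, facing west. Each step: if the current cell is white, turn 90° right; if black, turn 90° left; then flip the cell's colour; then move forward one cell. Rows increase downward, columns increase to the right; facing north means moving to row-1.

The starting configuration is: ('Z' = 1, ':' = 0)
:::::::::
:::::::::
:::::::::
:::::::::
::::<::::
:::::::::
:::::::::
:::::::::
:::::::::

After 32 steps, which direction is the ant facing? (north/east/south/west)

east

t=0: :::::::::
:::::::::
:::::::::
:::::::::
::::<::::
:::::::::
:::::::::
:::::::::
:::::::::
t=1: :::::::::
:::::::::
:::::::::
::::^::::
::::Z::::
:::::::::
:::::::::
:::::::::
:::::::::
t=2: :::::::::
:::::::::
:::::::::
::::Z>:::
::::Z::::
:::::::::
:::::::::
:::::::::
:::::::::
t=3: :::::::::
:::::::::
:::::::::
::::ZZ:::
::::Zv:::
:::::::::
:::::::::
:::::::::
:::::::::
t=4: :::::::::
:::::::::
:::::::::
::::ZZ:::
::::<Z:::
:::::::::
:::::::::
:::::::::
:::::::::
t=5: :::::::::
:::::::::
:::::::::
::::ZZ:::
:::::Z:::
::::v::::
:::::::::
:::::::::
:::::::::
t=6: :::::::::
:::::::::
:::::::::
::::ZZ:::
:::::Z:::
:::<Z::::
:::::::::
:::::::::
:::::::::
t=7: :::::::::
:::::::::
:::::::::
::::ZZ:::
:::^:Z:::
:::ZZ::::
:::::::::
:::::::::
:::::::::
t=8: :::::::::
:::::::::
:::::::::
::::ZZ:::
:::Z>Z:::
:::ZZ::::
:::::::::
:::::::::
:::::::::
t=9: :::::::::
:::::::::
:::::::::
::::ZZ:::
:::ZZZ:::
:::Zv::::
:::::::::
:::::::::
:::::::::
t=10: :::::::::
:::::::::
:::::::::
::::ZZ:::
:::ZZZ:::
:::Z:>:::
:::::::::
:::::::::
:::::::::
t=11: :::::::::
:::::::::
:::::::::
::::ZZ:::
:::ZZZ:::
:::Z:Z:::
:::::v:::
:::::::::
:::::::::
t=12: :::::::::
:::::::::
:::::::::
::::ZZ:::
:::ZZZ:::
:::Z:Z:::
::::<Z:::
:::::::::
:::::::::
t=13: :::::::::
:::::::::
:::::::::
::::ZZ:::
:::ZZZ:::
:::Z^Z:::
::::ZZ:::
:::::::::
:::::::::
t=14: :::::::::
:::::::::
:::::::::
::::ZZ:::
:::ZZZ:::
:::ZZ>:::
::::ZZ:::
:::::::::
:::::::::
t=15: :::::::::
:::::::::
:::::::::
::::ZZ:::
:::ZZ^:::
:::ZZ::::
::::ZZ:::
:::::::::
:::::::::
t=16: :::::::::
:::::::::
:::::::::
::::ZZ:::
:::Z<::::
:::ZZ::::
::::ZZ:::
:::::::::
:::::::::
t=17: :::::::::
:::::::::
:::::::::
::::ZZ:::
:::Z:::::
:::Zv::::
::::ZZ:::
:::::::::
:::::::::
t=18: :::::::::
:::::::::
:::::::::
::::ZZ:::
:::Z:::::
:::Z:>:::
::::ZZ:::
:::::::::
:::::::::
t=19: :::::::::
:::::::::
:::::::::
::::ZZ:::
:::Z:::::
:::Z:Z:::
::::Zv:::
:::::::::
:::::::::
t=20: :::::::::
:::::::::
:::::::::
::::ZZ:::
:::Z:::::
:::Z:Z:::
::::Z:>::
:::::::::
:::::::::
t=21: :::::::::
:::::::::
:::::::::
::::ZZ:::
:::Z:::::
:::Z:Z:::
::::Z:Z::
::::::v::
:::::::::
t=22: :::::::::
:::::::::
:::::::::
::::ZZ:::
:::Z:::::
:::Z:Z:::
::::Z:Z::
:::::<Z::
:::::::::
t=23: :::::::::
:::::::::
:::::::::
::::ZZ:::
:::Z:::::
:::Z:Z:::
::::Z^Z::
:::::ZZ::
:::::::::
t=24: :::::::::
:::::::::
:::::::::
::::ZZ:::
:::Z:::::
:::Z:Z:::
::::ZZ>::
:::::ZZ::
:::::::::
t=25: :::::::::
:::::::::
:::::::::
::::ZZ:::
:::Z:::::
:::Z:Z^::
::::ZZ:::
:::::ZZ::
:::::::::
t=26: :::::::::
:::::::::
:::::::::
::::ZZ:::
:::Z:::::
:::Z:ZZ>:
::::ZZ:::
:::::ZZ::
:::::::::
t=27: :::::::::
:::::::::
:::::::::
::::ZZ:::
:::Z:::::
:::Z:ZZZ:
::::ZZ:v:
:::::ZZ::
:::::::::
t=28: :::::::::
:::::::::
:::::::::
::::ZZ:::
:::Z:::::
:::Z:ZZZ:
::::ZZ<Z:
:::::ZZ::
:::::::::
t=29: :::::::::
:::::::::
:::::::::
::::ZZ:::
:::Z:::::
:::Z:Z^Z:
::::ZZZZ:
:::::ZZ::
:::::::::
t=30: :::::::::
:::::::::
:::::::::
::::ZZ:::
:::Z:::::
:::Z:<:Z:
::::ZZZZ:
:::::ZZ::
:::::::::
t=31: :::::::::
:::::::::
:::::::::
::::ZZ:::
:::Z:::::
:::Z:::Z:
::::ZvZZ:
:::::ZZ::
:::::::::
t=32: :::::::::
:::::::::
:::::::::
::::ZZ:::
:::Z:::::
:::Z:::Z:
::::Z:>Z:
:::::ZZ::
:::::::::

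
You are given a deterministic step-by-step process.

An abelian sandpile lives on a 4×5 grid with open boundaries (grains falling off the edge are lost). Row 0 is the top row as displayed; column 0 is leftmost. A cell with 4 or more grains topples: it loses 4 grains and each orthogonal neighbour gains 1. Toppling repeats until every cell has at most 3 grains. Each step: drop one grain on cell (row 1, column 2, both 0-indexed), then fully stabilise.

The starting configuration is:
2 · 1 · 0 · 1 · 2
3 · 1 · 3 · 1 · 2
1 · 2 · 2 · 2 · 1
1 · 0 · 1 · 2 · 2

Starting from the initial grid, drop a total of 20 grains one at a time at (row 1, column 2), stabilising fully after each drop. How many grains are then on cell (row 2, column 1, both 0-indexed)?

2

[0] 2 · 1 · 0 · 1 · 2
3 · 1 · 3 · 1 · 2
1 · 2 · 2 · 2 · 1
1 · 0 · 1 · 2 · 2
[1] 2 · 1 · 1 · 1 · 2
3 · 2 · 0 · 2 · 2
1 · 2 · 3 · 2 · 1
1 · 0 · 1 · 2 · 2
[2] 2 · 1 · 1 · 1 · 2
3 · 2 · 1 · 2 · 2
1 · 2 · 3 · 2 · 1
1 · 0 · 1 · 2 · 2
[3] 2 · 1 · 1 · 1 · 2
3 · 2 · 2 · 2 · 2
1 · 2 · 3 · 2 · 1
1 · 0 · 1 · 2 · 2
[4] 2 · 1 · 1 · 1 · 2
3 · 2 · 3 · 2 · 2
1 · 2 · 3 · 2 · 1
1 · 0 · 1 · 2 · 2
[5] 2 · 1 · 2 · 1 · 2
3 · 3 · 1 · 3 · 2
1 · 3 · 0 · 3 · 1
1 · 0 · 2 · 2 · 2
[6] 2 · 1 · 2 · 1 · 2
3 · 3 · 2 · 3 · 2
1 · 3 · 0 · 3 · 1
1 · 0 · 2 · 2 · 2
[7] 2 · 1 · 2 · 1 · 2
3 · 3 · 3 · 3 · 2
1 · 3 · 0 · 3 · 1
1 · 0 · 2 · 2 · 2
[8] 3 · 2 · 3 · 2 · 2
0 · 2 · 2 · 1 · 3
3 · 0 · 3 · 0 · 2
1 · 1 · 2 · 3 · 2
[9] 3 · 2 · 3 · 2 · 2
0 · 2 · 3 · 1 · 3
3 · 0 · 3 · 0 · 2
1 · 1 · 2 · 3 · 2
[10] 3 · 3 · 0 · 3 · 2
0 · 3 · 2 · 2 · 3
3 · 1 · 0 · 1 · 2
1 · 1 · 3 · 3 · 2
[11] 3 · 3 · 0 · 3 · 2
0 · 3 · 3 · 2 · 3
3 · 1 · 0 · 1 · 2
1 · 1 · 3 · 3 · 2
[12] 0 · 1 · 2 · 3 · 2
2 · 1 · 1 · 3 · 3
3 · 2 · 1 · 1 · 2
1 · 1 · 3 · 3 · 2
[13] 0 · 1 · 2 · 3 · 2
2 · 1 · 2 · 3 · 3
3 · 2 · 1 · 1 · 2
1 · 1 · 3 · 3 · 2
[14] 0 · 1 · 2 · 3 · 2
2 · 1 · 3 · 3 · 3
3 · 2 · 1 · 1 · 2
1 · 1 · 3 · 3 · 2
[15] 0 · 2 · 0 · 2 · 0
2 · 2 · 2 · 2 · 1
3 · 2 · 2 · 2 · 3
1 · 1 · 3 · 3 · 2
[16] 0 · 2 · 0 · 2 · 0
2 · 2 · 3 · 2 · 1
3 · 2 · 2 · 2 · 3
1 · 1 · 3 · 3 · 2
[17] 0 · 2 · 1 · 2 · 0
2 · 3 · 0 · 3 · 1
3 · 2 · 3 · 2 · 3
1 · 1 · 3 · 3 · 2
[18] 0 · 2 · 1 · 2 · 0
2 · 3 · 1 · 3 · 1
3 · 2 · 3 · 2 · 3
1 · 1 · 3 · 3 · 2
[19] 0 · 2 · 1 · 2 · 0
2 · 3 · 2 · 3 · 1
3 · 2 · 3 · 2 · 3
1 · 1 · 3 · 3 · 2
[20] 0 · 2 · 1 · 2 · 0
2 · 3 · 3 · 3 · 1
3 · 2 · 3 · 2 · 3
1 · 1 · 3 · 3 · 2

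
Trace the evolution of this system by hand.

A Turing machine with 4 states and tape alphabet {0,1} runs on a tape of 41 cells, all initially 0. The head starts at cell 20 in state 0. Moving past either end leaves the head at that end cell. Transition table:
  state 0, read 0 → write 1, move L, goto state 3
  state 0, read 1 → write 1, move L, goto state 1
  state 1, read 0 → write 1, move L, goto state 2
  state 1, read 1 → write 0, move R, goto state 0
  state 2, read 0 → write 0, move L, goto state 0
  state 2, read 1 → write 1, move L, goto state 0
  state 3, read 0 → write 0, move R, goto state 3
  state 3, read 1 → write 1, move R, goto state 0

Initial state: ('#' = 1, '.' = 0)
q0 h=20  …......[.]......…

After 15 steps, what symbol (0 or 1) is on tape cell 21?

1

t=0: q0 h=20  …......[.]......…
t=1: q3 h=19  …......[.]#.....…
t=2: q3 h=20  …......[#]......…
t=3: q0 h=21  ….....#[.]......…
t=4: q3 h=20  …......[#]#.....…
t=5: q0 h=21  ….....#[#]......…
t=6: q1 h=20  …......[#]#.....…
t=7: q0 h=21  …......[#]......…
t=8: q1 h=20  …......[.]#.....…
t=9: q2 h=19  …......[.]##....…
t=10: q0 h=18  …......[.].##...…
t=11: q3 h=17  …......[.]#.##..…
t=12: q3 h=18  …......[#].##...…
t=13: q0 h=19  ….....#[.]##....…
t=14: q3 h=18  …......[#]###...…
t=15: q0 h=19  ….....#[#]##....…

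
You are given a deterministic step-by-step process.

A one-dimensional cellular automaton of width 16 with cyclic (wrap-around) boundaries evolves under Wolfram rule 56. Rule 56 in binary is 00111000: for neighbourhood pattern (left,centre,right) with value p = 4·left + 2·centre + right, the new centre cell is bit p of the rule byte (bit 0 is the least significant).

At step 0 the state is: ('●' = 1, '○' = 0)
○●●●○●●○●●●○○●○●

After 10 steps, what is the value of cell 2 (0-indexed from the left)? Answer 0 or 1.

gen 0: ○●●●○●●○●●●○○●○●
gen 1: ●●○○●●○●●○○●○○●○
gen 2: ●○●○●○●●○●○○●○○●
gen 3: ○●○●○●●○●○●○○●○●
gen 4: ●○●○●●○●○●○●○○●○
gen 5: ○●○●●○●○●○●○●○○●
gen 6: ●○●●○●○●○●○●○●○○
gen 7: ○●●○●○●○●○●○●○●○
gen 8: ○●○●○●○●○●○●○●○●
gen 9: ●○●○●○●○●○●○●○●○
gen 10: ○●○●○●○●○●○●○●○●

0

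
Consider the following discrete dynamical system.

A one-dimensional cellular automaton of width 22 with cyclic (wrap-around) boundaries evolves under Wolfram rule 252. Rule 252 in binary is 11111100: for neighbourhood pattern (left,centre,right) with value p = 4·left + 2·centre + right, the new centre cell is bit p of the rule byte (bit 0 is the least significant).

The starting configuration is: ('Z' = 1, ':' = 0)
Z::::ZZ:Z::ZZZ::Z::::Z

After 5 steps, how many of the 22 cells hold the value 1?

0) Z::::ZZ:Z::ZZZ::Z::::Z
1) ZZ:::ZZZZZ:ZZZZ:ZZ:::Z
2) ZZZ::ZZZZZZZZZZZZZZ::Z
3) ZZZZ:ZZZZZZZZZZZZZZZ:Z
4) ZZZZZZZZZZZZZZZZZZZZZZ
5) ZZZZZZZZZZZZZZZZZZZZZZ

22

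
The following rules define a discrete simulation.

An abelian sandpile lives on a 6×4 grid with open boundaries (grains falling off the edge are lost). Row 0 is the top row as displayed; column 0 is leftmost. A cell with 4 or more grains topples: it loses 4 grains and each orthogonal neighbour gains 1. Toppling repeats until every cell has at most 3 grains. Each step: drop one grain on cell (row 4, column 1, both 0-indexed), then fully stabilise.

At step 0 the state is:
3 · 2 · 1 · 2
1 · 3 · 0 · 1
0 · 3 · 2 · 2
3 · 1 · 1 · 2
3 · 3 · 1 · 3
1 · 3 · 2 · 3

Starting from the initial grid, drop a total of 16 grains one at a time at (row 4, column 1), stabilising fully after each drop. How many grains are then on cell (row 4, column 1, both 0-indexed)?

k=0  3 · 2 · 1 · 2
1 · 3 · 0 · 1
0 · 3 · 2 · 2
3 · 1 · 1 · 2
3 · 3 · 1 · 3
1 · 3 · 2 · 3
k=1  3 · 2 · 1 · 2
1 · 3 · 0 · 1
1 · 3 · 2 · 2
0 · 3 · 1 · 2
1 · 2 · 2 · 3
3 · 0 · 3 · 3
k=2  3 · 2 · 1 · 2
1 · 3 · 0 · 1
1 · 3 · 2 · 2
0 · 3 · 1 · 2
1 · 3 · 2 · 3
3 · 0 · 3 · 3
k=3  3 · 3 · 1 · 2
2 · 0 · 1 · 1
2 · 1 · 3 · 2
1 · 1 · 2 · 2
2 · 1 · 3 · 3
3 · 1 · 3 · 3
k=4  3 · 3 · 1 · 2
2 · 0 · 1 · 1
2 · 1 · 3 · 2
1 · 1 · 2 · 2
2 · 2 · 3 · 3
3 · 1 · 3 · 3
k=5  3 · 3 · 1 · 2
2 · 0 · 1 · 1
2 · 1 · 3 · 2
1 · 1 · 2 · 2
2 · 3 · 3 · 3
3 · 1 · 3 · 3
k=6  3 · 3 · 1 · 2
2 · 0 · 1 · 1
2 · 1 · 3 · 2
1 · 2 · 3 · 3
3 · 1 · 2 · 1
3 · 3 · 1 · 1
k=7  3 · 3 · 1 · 2
2 · 0 · 1 · 1
2 · 1 · 3 · 2
1 · 2 · 3 · 3
3 · 2 · 2 · 1
3 · 3 · 1 · 1
k=8  3 · 3 · 1 · 2
2 · 0 · 1 · 1
2 · 1 · 3 · 2
1 · 2 · 3 · 3
3 · 3 · 2 · 1
3 · 3 · 1 · 1
k=9  3 · 3 · 1 · 2
2 · 0 · 1 · 1
2 · 1 · 3 · 2
2 · 3 · 3 · 3
1 · 2 · 3 · 1
1 · 1 · 2 · 1
k=10  3 · 3 · 1 · 2
2 · 0 · 1 · 1
2 · 1 · 3 · 2
2 · 3 · 3 · 3
1 · 3 · 3 · 1
1 · 1 · 2 · 1
k=11  3 · 3 · 1 · 2
2 · 0 · 2 · 2
2 · 3 · 1 · 0
3 · 1 · 3 · 1
2 · 2 · 1 · 3
1 · 2 · 3 · 1
k=12  3 · 3 · 1 · 2
2 · 0 · 2 · 2
2 · 3 · 1 · 0
3 · 1 · 3 · 1
2 · 3 · 1 · 3
1 · 2 · 3 · 1
k=13  3 · 3 · 1 · 2
2 · 0 · 2 · 2
2 · 3 · 1 · 0
3 · 2 · 3 · 1
3 · 0 · 2 · 3
1 · 3 · 3 · 1
k=14  3 · 3 · 1 · 2
2 · 0 · 2 · 2
2 · 3 · 1 · 0
3 · 2 · 3 · 1
3 · 1 · 2 · 3
1 · 3 · 3 · 1
k=15  3 · 3 · 1 · 2
2 · 0 · 2 · 2
2 · 3 · 1 · 0
3 · 2 · 3 · 1
3 · 2 · 2 · 3
1 · 3 · 3 · 1
k=16  3 · 3 · 1 · 2
2 · 0 · 2 · 2
2 · 3 · 1 · 0
3 · 2 · 3 · 1
3 · 3 · 2 · 3
1 · 3 · 3 · 1

3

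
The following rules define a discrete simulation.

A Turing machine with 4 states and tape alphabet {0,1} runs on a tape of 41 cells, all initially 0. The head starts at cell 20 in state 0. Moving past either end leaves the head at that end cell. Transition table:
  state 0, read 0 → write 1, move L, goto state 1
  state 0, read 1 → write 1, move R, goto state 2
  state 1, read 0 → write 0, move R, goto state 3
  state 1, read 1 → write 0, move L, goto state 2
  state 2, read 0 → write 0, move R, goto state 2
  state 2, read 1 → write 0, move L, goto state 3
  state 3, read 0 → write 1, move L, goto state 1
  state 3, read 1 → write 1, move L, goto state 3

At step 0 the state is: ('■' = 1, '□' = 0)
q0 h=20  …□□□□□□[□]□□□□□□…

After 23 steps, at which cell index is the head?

13

k=0  q0 h=20  …□□□□□□[□]□□□□□□…
k=1  q1 h=19  …□□□□□□[□]■□□□□□…
k=2  q3 h=20  …□□□□□□[■]□□□□□□…
k=3  q3 h=19  …□□□□□□[□]■□□□□□…
k=4  q1 h=18  …□□□□□□[□]■■□□□□…
k=5  q3 h=19  …□□□□□□[■]■□□□□□…
k=6  q3 h=18  …□□□□□□[□]■■□□□□…
k=7  q1 h=17  …□□□□□□[□]■■■□□□…
k=8  q3 h=18  …□□□□□□[■]■■□□□□…
k=9  q3 h=17  …□□□□□□[□]■■■□□□…
k=10  q1 h=16  …□□□□□□[□]■■■■□□…
k=11  q3 h=17  …□□□□□□[■]■■■□□□…
k=12  q3 h=16  …□□□□□□[□]■■■■□□…
k=13  q1 h=15  …□□□□□□[□]■■■■■□…
k=14  q3 h=16  …□□□□□□[■]■■■■□□…
k=15  q3 h=15  …□□□□□□[□]■■■■■□…
k=16  q1 h=14  …□□□□□□[□]■■■■■■…
k=17  q3 h=15  …□□□□□□[■]■■■■■□…
k=18  q3 h=14  …□□□□□□[□]■■■■■■…
k=19  q1 h=13  …□□□□□□[□]■■■■■■…
k=20  q3 h=14  …□□□□□□[■]■■■■■■…
k=21  q3 h=13  …□□□□□□[□]■■■■■■…
k=22  q1 h=12  …□□□□□□[□]■■■■■■…
k=23  q3 h=13  …□□□□□□[■]■■■■■■…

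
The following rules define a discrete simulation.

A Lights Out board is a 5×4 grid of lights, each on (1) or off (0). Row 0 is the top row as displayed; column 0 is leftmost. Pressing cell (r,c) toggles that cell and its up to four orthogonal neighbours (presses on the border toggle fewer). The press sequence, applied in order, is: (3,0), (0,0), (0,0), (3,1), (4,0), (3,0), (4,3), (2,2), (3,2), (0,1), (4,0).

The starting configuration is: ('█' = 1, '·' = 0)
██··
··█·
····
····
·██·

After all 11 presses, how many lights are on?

7

0) ██··
··█·
····
····
·██·
1) ██··
··█·
█···
██··
███·
2) ····
█·█·
█···
██··
███·
3) ██··
··█·
█···
██··
███·
4) ██··
··█·
██··
··█·
█·█·
5) ██··
··█·
██··
█·█·
·██·
6) ██··
··█·
·█··
·██·
███·
7) ██··
··█·
·█··
·███
██·█
8) ██··
····
··██
·█·█
██·█
9) ██··
····
···█
··█·
████
10) ··█·
·█··
···█
··█·
████
11) ··█·
·█··
···█
█·█·
··██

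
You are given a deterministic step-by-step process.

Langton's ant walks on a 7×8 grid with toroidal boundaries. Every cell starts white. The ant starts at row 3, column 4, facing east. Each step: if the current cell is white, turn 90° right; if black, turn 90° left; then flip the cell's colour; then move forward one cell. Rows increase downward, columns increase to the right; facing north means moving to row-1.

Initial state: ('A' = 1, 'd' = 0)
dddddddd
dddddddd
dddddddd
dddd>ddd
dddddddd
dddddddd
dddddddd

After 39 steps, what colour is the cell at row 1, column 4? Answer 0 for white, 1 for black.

0) dddddddd
dddddddd
dddddddd
dddd>ddd
dddddddd
dddddddd
dddddddd
1) dddddddd
dddddddd
dddddddd
ddddAddd
ddddvddd
dddddddd
dddddddd
2) dddddddd
dddddddd
dddddddd
ddddAddd
ddd<Addd
dddddddd
dddddddd
3) dddddddd
dddddddd
dddddddd
ddd^Addd
dddAAddd
dddddddd
dddddddd
4) dddddddd
dddddddd
dddddddd
dddA>ddd
dddAAddd
dddddddd
dddddddd
5) dddddddd
dddddddd
dddd^ddd
dddAdddd
dddAAddd
dddddddd
dddddddd
6) dddddddd
dddddddd
ddddA>dd
dddAdddd
dddAAddd
dddddddd
dddddddd
7) dddddddd
dddddddd
ddddAAdd
dddAdvdd
dddAAddd
dddddddd
dddddddd
8) dddddddd
dddddddd
ddddAAdd
dddA<Add
dddAAddd
dddddddd
dddddddd
9) dddddddd
dddddddd
dddd^Add
dddAAAdd
dddAAddd
dddddddd
dddddddd
10) dddddddd
dddddddd
ddd<dAdd
dddAAAdd
dddAAddd
dddddddd
dddddddd
11) dddddddd
ddd^dddd
dddAdAdd
dddAAAdd
dddAAddd
dddddddd
dddddddd
12) dddddddd
dddA>ddd
dddAdAdd
dddAAAdd
dddAAddd
dddddddd
dddddddd
13) dddddddd
dddAAddd
dddAvAdd
dddAAAdd
dddAAddd
dddddddd
dddddddd
14) dddddddd
dddAAddd
ddd<AAdd
dddAAAdd
dddAAddd
dddddddd
dddddddd
15) dddddddd
dddAAddd
ddddAAdd
dddvAAdd
dddAAddd
dddddddd
dddddddd
16) dddddddd
dddAAddd
ddddAAdd
dddd>Add
dddAAddd
dddddddd
dddddddd
17) dddddddd
dddAAddd
dddd^Add
dddddAdd
dddAAddd
dddddddd
dddddddd
18) dddddddd
dddAAddd
ddd<dAdd
dddddAdd
dddAAddd
dddddddd
dddddddd
19) dddddddd
ddd^Addd
dddAdAdd
dddddAdd
dddAAddd
dddddddd
dddddddd
20) dddddddd
dd<dAddd
dddAdAdd
dddddAdd
dddAAddd
dddddddd
dddddddd
21) dd^ddddd
ddAdAddd
dddAdAdd
dddddAdd
dddAAddd
dddddddd
dddddddd
22) ddA>dddd
ddAdAddd
dddAdAdd
dddddAdd
dddAAddd
dddddddd
dddddddd
23) ddAAdddd
ddAvAddd
dddAdAdd
dddddAdd
dddAAddd
dddddddd
dddddddd
24) ddAAdddd
dd<AAddd
dddAdAdd
dddddAdd
dddAAddd
dddddddd
dddddddd
25) ddAAdddd
dddAAddd
ddvAdAdd
dddddAdd
dddAAddd
dddddddd
dddddddd
26) ddAAdddd
dddAAddd
d<AAdAdd
dddddAdd
dddAAddd
dddddddd
dddddddd
27) ddAAdddd
d^dAAddd
dAAAdAdd
dddddAdd
dddAAddd
dddddddd
dddddddd
28) ddAAdddd
dA>AAddd
dAAAdAdd
dddddAdd
dddAAddd
dddddddd
dddddddd
29) ddAAdddd
dAAAAddd
dAvAdAdd
dddddAdd
dddAAddd
dddddddd
dddddddd
30) ddAAdddd
dAAAAddd
dAd>dAdd
dddddAdd
dddAAddd
dddddddd
dddddddd
31) ddAAdddd
dAA^Addd
dAdddAdd
dddddAdd
dddAAddd
dddddddd
dddddddd
32) ddAAdddd
dA<dAddd
dAdddAdd
dddddAdd
dddAAddd
dddddddd
dddddddd
33) ddAAdddd
dAddAddd
dAvddAdd
dddddAdd
dddAAddd
dddddddd
dddddddd
34) ddAAdddd
dAddAddd
d<AddAdd
dddddAdd
dddAAddd
dddddddd
dddddddd
35) ddAAdddd
dAddAddd
ddAddAdd
dvdddAdd
dddAAddd
dddddddd
dddddddd
36) ddAAdddd
dAddAddd
ddAddAdd
<AdddAdd
dddAAddd
dddddddd
dddddddd
37) ddAAdddd
dAddAddd
^dAddAdd
AAdddAdd
dddAAddd
dddddddd
dddddddd
38) ddAAdddd
dAddAddd
A>AddAdd
AAdddAdd
dddAAddd
dddddddd
dddddddd
39) ddAAdddd
dAddAddd
AAAddAdd
AvdddAdd
dddAAddd
dddddddd
dddddddd

1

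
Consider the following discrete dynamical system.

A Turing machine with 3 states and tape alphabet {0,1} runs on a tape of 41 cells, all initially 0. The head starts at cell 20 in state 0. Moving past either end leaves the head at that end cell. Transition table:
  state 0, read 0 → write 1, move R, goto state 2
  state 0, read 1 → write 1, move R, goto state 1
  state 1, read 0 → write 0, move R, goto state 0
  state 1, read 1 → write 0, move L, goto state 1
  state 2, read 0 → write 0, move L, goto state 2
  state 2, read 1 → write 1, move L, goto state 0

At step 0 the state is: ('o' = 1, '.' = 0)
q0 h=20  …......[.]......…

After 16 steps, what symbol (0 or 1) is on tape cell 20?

gen 0: q0 h=20  …......[.]......…
gen 1: q2 h=21  ….....o[.]......…
gen 2: q2 h=20  …......[o]......…
gen 3: q0 h=19  …......[.]o.....…
gen 4: q2 h=20  ….....o[o]......…
gen 5: q0 h=19  …......[o]o.....…
gen 6: q1 h=20  ….....o[o]......…
gen 7: q1 h=19  …......[o]......…
gen 8: q1 h=18  …......[.]......…
gen 9: q0 h=19  …......[.]......…
gen 10: q2 h=20  ….....o[.]......…
gen 11: q2 h=19  …......[o]......…
gen 12: q0 h=18  …......[.]o.....…
gen 13: q2 h=19  ….....o[o]......…
gen 14: q0 h=18  …......[o]o.....…
gen 15: q1 h=19  ….....o[o]......…
gen 16: q1 h=18  …......[o]......…

0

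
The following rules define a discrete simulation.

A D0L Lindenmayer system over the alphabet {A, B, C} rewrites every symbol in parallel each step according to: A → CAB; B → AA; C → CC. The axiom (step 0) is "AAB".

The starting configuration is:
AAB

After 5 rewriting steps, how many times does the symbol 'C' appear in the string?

160

[0] AAB
[1] CABCABAA
[2] CCCABAACCCABAACABCAB
[3] CCCCCCCABAACABCABCCCCCCCABAACABCABCCCABAACCCABAA
[4] CCCCCCCCCCCCCCCABAACABCABCCCABAACCCABAACCCCCCCCCCCCCCCABAACABCABCCCABAACCCABAACCCCCCCABAACABCABCCCCCCCABAACABCAB
[5] CCCCCCCCCCCCCCCCCCCCCCCCCCCCCCCABAACABCABCCCABAACCCABAACCC…ABCABCCCABAACCCABAACCCCCCCCCCCCCCCABAACABCABCCCABAACCCABAA  (len 256)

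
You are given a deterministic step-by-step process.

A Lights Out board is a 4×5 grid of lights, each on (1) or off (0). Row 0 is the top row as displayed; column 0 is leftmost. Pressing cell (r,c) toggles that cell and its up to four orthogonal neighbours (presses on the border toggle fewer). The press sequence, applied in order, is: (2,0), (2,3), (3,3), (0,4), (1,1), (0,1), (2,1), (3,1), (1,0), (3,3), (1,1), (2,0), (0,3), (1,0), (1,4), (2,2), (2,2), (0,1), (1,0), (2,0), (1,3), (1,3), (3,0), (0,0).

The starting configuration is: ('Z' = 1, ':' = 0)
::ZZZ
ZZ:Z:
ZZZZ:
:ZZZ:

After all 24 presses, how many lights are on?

t=0: ::ZZZ
ZZ:Z:
ZZZZ:
:ZZZ:
t=1: ::ZZZ
:Z:Z:
::ZZ:
ZZZZ:
t=2: ::ZZZ
:Z:::
::::Z
ZZZ::
t=3: ::ZZZ
:Z:::
:::ZZ
ZZ:ZZ
t=4: ::Z::
:Z::Z
:::ZZ
ZZ:ZZ
t=5: :ZZ::
Z:Z:Z
:Z:ZZ
ZZ:ZZ
t=6: Z::::
ZZZ:Z
:Z:ZZ
ZZ:ZZ
t=7: Z::::
Z:Z:Z
Z:ZZZ
Z::ZZ
t=8: Z::::
Z:Z:Z
ZZZZZ
:ZZZZ
t=9: :::::
:ZZ:Z
:ZZZZ
:ZZZZ
t=10: :::::
:ZZ:Z
:ZZ:Z
:Z:::
t=11: :Z:::
Z:::Z
::Z:Z
:Z:::
t=12: :Z:::
::::Z
ZZZ:Z
ZZ:::
t=13: :ZZZZ
:::ZZ
ZZZ:Z
ZZ:::
t=14: ZZZZZ
ZZ:ZZ
:ZZ:Z
ZZ:::
t=15: ZZZZ:
ZZ:::
:ZZ::
ZZ:::
t=16: ZZZZ:
ZZZ::
:::Z:
ZZZ::
t=17: ZZZZ:
ZZ:::
:ZZ::
ZZ:::
t=18: :::Z:
Z::::
:ZZ::
ZZ:::
t=19: Z::Z:
:Z:::
ZZZ::
ZZ:::
t=20: Z::Z:
ZZ:::
::Z::
:Z:::
t=21: Z::::
ZZZZZ
::ZZ:
:Z:::
t=22: Z::Z:
ZZ:::
::Z::
:Z:::
t=23: Z::Z:
ZZ:::
Z:Z::
Z::::
t=24: :Z:Z:
:Z:::
Z:Z::
Z::::

6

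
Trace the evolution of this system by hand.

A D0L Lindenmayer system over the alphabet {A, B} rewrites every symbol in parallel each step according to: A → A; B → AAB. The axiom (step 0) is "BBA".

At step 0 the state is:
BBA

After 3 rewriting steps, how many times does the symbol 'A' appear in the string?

13

[0] BBA
[1] AABAABA
[2] AAAABAAAABA
[3] AAAAAABAAAAAABA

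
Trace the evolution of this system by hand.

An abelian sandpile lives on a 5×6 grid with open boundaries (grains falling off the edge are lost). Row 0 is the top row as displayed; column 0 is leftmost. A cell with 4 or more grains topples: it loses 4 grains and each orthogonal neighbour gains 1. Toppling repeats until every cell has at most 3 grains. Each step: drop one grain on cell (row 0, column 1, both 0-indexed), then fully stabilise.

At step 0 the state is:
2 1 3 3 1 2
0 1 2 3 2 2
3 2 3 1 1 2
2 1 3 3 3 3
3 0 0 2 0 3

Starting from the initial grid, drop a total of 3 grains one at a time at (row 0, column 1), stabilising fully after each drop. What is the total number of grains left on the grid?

t=0: 2 1 3 3 1 2
0 1 2 3 2 2
3 2 3 1 1 2
2 1 3 3 3 3
3 0 0 2 0 3
t=1: 2 2 3 3 1 2
0 1 2 3 2 2
3 2 3 1 1 2
2 1 3 3 3 3
3 0 0 2 0 3
t=2: 2 3 3 3 1 2
0 1 2 3 2 2
3 2 3 1 1 2
2 1 3 3 3 3
3 0 0 2 0 3
t=3: 3 1 2 1 2 2
0 3 1 2 3 2
3 3 2 0 3 3
2 2 1 2 1 1
3 0 1 3 2 0

54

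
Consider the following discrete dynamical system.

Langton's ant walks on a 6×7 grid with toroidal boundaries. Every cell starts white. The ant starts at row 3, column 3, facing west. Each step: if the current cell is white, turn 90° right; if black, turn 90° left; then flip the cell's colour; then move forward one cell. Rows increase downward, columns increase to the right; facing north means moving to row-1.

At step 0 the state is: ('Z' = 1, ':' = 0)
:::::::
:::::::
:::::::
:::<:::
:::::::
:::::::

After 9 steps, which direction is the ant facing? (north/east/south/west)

south

step 0: :::::::
:::::::
:::::::
:::<:::
:::::::
:::::::
step 1: :::::::
:::::::
:::^:::
:::Z:::
:::::::
:::::::
step 2: :::::::
:::::::
:::Z>::
:::Z:::
:::::::
:::::::
step 3: :::::::
:::::::
:::ZZ::
:::Zv::
:::::::
:::::::
step 4: :::::::
:::::::
:::ZZ::
:::<Z::
:::::::
:::::::
step 5: :::::::
:::::::
:::ZZ::
::::Z::
:::v:::
:::::::
step 6: :::::::
:::::::
:::ZZ::
::::Z::
::<Z:::
:::::::
step 7: :::::::
:::::::
:::ZZ::
::^:Z::
::ZZ:::
:::::::
step 8: :::::::
:::::::
:::ZZ::
::Z>Z::
::ZZ:::
:::::::
step 9: :::::::
:::::::
:::ZZ::
::ZZZ::
::Zv:::
:::::::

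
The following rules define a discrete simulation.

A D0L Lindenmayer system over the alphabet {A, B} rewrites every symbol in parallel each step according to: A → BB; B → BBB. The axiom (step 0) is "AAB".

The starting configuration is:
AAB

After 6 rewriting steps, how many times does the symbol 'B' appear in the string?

1701

0) AAB
1) BBBBBBB
2) BBBBBBBBBBBBBBBBBBBBB
3) BBBBBBBBBBBBBBBBBBBBBBBBBBBBBBBBBBBBBBBBBBBBBBBBBBBBBBBBBBBBBBB
4) BBBBBBBBBBBBBBBBBBBBBBBBBBBBBBBBBBBBBBBBBBBBBBBBBBBBBBBBBB…BBBBBBBBBBBBBBBBBBBBBBBBBBBBBBBBBBBBBBBBBBBBBBBBBBBBBBBBBB  (len 189)
5) BBBBBBBBBBBBBBBBBBBBBBBBBBBBBBBBBBBBBBBBBBBBBBBBBBBBBBBBBB…BBBBBBBBBBBBBBBBBBBBBBBBBBBBBBBBBBBBBBBBBBBBBBBBBBBBBBBBBB  (len 567)
6) BBBBBBBBBBBBBBBBBBBBBBBBBBBBBBBBBBBBBBBBBBBBBBBBBBBBBBBBBB…BBBBBBBBBBBBBBBBBBBBBBBBBBBBBBBBBBBBBBBBBBBBBBBBBBBBBBBBBB  (len 1701)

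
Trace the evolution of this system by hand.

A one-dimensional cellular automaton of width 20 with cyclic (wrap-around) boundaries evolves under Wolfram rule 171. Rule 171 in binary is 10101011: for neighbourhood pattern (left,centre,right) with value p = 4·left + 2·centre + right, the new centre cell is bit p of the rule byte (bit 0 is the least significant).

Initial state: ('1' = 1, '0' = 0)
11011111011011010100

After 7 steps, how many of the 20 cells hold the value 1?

0) 11011111011011010100
1) 10111110110110101001
2) 01111101101101010011
3) 11111011011010100110
4) 11110110110101001101
5) 11101101101010011011
6) 11011011010100110111
7) 10110110101001101111

13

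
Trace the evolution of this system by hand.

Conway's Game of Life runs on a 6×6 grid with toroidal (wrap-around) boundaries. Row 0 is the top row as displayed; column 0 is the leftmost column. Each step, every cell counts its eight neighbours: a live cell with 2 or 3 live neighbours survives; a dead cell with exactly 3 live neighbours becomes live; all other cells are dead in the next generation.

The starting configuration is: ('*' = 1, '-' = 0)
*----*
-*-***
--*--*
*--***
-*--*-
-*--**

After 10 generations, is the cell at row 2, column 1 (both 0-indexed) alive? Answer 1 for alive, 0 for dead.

0

t=0: *----*
-*-***
--*--*
*--***
-*--*-
-*--**
t=1: -***--
-***--
-**---
****--
-**---
-*--*-
t=2: *---*-
*-----
------
*--*--
------
*-----
t=3: **----
-----*
------
------
------
-----*
t=4: *----*
*-----
------
------
------
*-----
t=5: **---*
*----*
------
------
------
*----*
t=6: -*--*-
-*---*
------
------
------
-*---*
t=7: -**-**
*-----
------
------
------
*-----
t=8: -*---*
**---*
------
------
------
**---*
t=9: --*-*-
-*---*
*-----
------
*-----
-*---*
t=10: -**-**
**---*
*-----
------
*-----
**---*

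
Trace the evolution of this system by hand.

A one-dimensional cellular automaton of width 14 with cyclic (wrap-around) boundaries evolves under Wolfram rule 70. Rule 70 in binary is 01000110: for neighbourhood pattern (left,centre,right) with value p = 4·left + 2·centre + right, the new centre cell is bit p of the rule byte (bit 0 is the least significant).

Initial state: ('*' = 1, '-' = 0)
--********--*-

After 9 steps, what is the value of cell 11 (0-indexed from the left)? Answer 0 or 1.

1

gen 0: --********--*-
gen 1: -*-------*-**-
gen 2: **------**--*-
gen 3: -*-----*-*-**-
gen 4: **----**-*--*-
gen 5: -*---*-*-*-**-
gen 6: **--**-*-*--*-
gen 7: -*-*-*-*-*-**-
gen 8: **-*-*-*-*--*-
gen 9: -*-*-*-*-*-**-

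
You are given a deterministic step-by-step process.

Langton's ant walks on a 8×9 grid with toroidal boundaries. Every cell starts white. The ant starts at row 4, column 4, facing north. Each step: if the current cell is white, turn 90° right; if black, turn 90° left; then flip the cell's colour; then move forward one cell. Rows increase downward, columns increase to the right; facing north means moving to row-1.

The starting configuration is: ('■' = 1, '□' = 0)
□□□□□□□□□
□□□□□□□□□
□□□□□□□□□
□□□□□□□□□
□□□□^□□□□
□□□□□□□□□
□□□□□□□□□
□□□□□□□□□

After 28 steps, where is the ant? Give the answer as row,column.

0) □□□□□□□□□
□□□□□□□□□
□□□□□□□□□
□□□□□□□□□
□□□□^□□□□
□□□□□□□□□
□□□□□□□□□
□□□□□□□□□
1) □□□□□□□□□
□□□□□□□□□
□□□□□□□□□
□□□□□□□□□
□□□□■>□□□
□□□□□□□□□
□□□□□□□□□
□□□□□□□□□
2) □□□□□□□□□
□□□□□□□□□
□□□□□□□□□
□□□□□□□□□
□□□□■■□□□
□□□□□v□□□
□□□□□□□□□
□□□□□□□□□
3) □□□□□□□□□
□□□□□□□□□
□□□□□□□□□
□□□□□□□□□
□□□□■■□□□
□□□□<■□□□
□□□□□□□□□
□□□□□□□□□
4) □□□□□□□□□
□□□□□□□□□
□□□□□□□□□
□□□□□□□□□
□□□□^■□□□
□□□□■■□□□
□□□□□□□□□
□□□□□□□□□
5) □□□□□□□□□
□□□□□□□□□
□□□□□□□□□
□□□□□□□□□
□□□<□■□□□
□□□□■■□□□
□□□□□□□□□
□□□□□□□□□
6) □□□□□□□□□
□□□□□□□□□
□□□□□□□□□
□□□^□□□□□
□□□■□■□□□
□□□□■■□□□
□□□□□□□□□
□□□□□□□□□
7) □□□□□□□□□
□□□□□□□□□
□□□□□□□□□
□□□■>□□□□
□□□■□■□□□
□□□□■■□□□
□□□□□□□□□
□□□□□□□□□
8) □□□□□□□□□
□□□□□□□□□
□□□□□□□□□
□□□■■□□□□
□□□■v■□□□
□□□□■■□□□
□□□□□□□□□
□□□□□□□□□
9) □□□□□□□□□
□□□□□□□□□
□□□□□□□□□
□□□■■□□□□
□□□<■■□□□
□□□□■■□□□
□□□□□□□□□
□□□□□□□□□
10) □□□□□□□□□
□□□□□□□□□
□□□□□□□□□
□□□■■□□□□
□□□□■■□□□
□□□v■■□□□
□□□□□□□□□
□□□□□□□□□
11) □□□□□□□□□
□□□□□□□□□
□□□□□□□□□
□□□■■□□□□
□□□□■■□□□
□□<■■■□□□
□□□□□□□□□
□□□□□□□□□
12) □□□□□□□□□
□□□□□□□□□
□□□□□□□□□
□□□■■□□□□
□□^□■■□□□
□□■■■■□□□
□□□□□□□□□
□□□□□□□□□
13) □□□□□□□□□
□□□□□□□□□
□□□□□□□□□
□□□■■□□□□
□□■>■■□□□
□□■■■■□□□
□□□□□□□□□
□□□□□□□□□
14) □□□□□□□□□
□□□□□□□□□
□□□□□□□□□
□□□■■□□□□
□□■■■■□□□
□□■v■■□□□
□□□□□□□□□
□□□□□□□□□
15) □□□□□□□□□
□□□□□□□□□
□□□□□□□□□
□□□■■□□□□
□□■■■■□□□
□□■□>■□□□
□□□□□□□□□
□□□□□□□□□
16) □□□□□□□□□
□□□□□□□□□
□□□□□□□□□
□□□■■□□□□
□□■■^■□□□
□□■□□■□□□
□□□□□□□□□
□□□□□□□□□
17) □□□□□□□□□
□□□□□□□□□
□□□□□□□□□
□□□■■□□□□
□□■<□■□□□
□□■□□■□□□
□□□□□□□□□
□□□□□□□□□
18) □□□□□□□□□
□□□□□□□□□
□□□□□□□□□
□□□■■□□□□
□□■□□■□□□
□□■v□■□□□
□□□□□□□□□
□□□□□□□□□
19) □□□□□□□□□
□□□□□□□□□
□□□□□□□□□
□□□■■□□□□
□□■□□■□□□
□□<■□■□□□
□□□□□□□□□
□□□□□□□□□
20) □□□□□□□□□
□□□□□□□□□
□□□□□□□□□
□□□■■□□□□
□□■□□■□□□
□□□■□■□□□
□□v□□□□□□
□□□□□□□□□
21) □□□□□□□□□
□□□□□□□□□
□□□□□□□□□
□□□■■□□□□
□□■□□■□□□
□□□■□■□□□
□<■□□□□□□
□□□□□□□□□
22) □□□□□□□□□
□□□□□□□□□
□□□□□□□□□
□□□■■□□□□
□□■□□■□□□
□^□■□■□□□
□■■□□□□□□
□□□□□□□□□
23) □□□□□□□□□
□□□□□□□□□
□□□□□□□□□
□□□■■□□□□
□□■□□■□□□
□■>■□■□□□
□■■□□□□□□
□□□□□□□□□
24) □□□□□□□□□
□□□□□□□□□
□□□□□□□□□
□□□■■□□□□
□□■□□■□□□
□■■■□■□□□
□■v□□□□□□
□□□□□□□□□
25) □□□□□□□□□
□□□□□□□□□
□□□□□□□□□
□□□■■□□□□
□□■□□■□□□
□■■■□■□□□
□■□>□□□□□
□□□□□□□□□
26) □□□□□□□□□
□□□□□□□□□
□□□□□□□□□
□□□■■□□□□
□□■□□■□□□
□■■■□■□□□
□■□■□□□□□
□□□v□□□□□
27) □□□□□□□□□
□□□□□□□□□
□□□□□□□□□
□□□■■□□□□
□□■□□■□□□
□■■■□■□□□
□■□■□□□□□
□□<■□□□□□
28) □□□□□□□□□
□□□□□□□□□
□□□□□□□□□
□□□■■□□□□
□□■□□■□□□
□■■■□■□□□
□■^■□□□□□
□□■■□□□□□

6,2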